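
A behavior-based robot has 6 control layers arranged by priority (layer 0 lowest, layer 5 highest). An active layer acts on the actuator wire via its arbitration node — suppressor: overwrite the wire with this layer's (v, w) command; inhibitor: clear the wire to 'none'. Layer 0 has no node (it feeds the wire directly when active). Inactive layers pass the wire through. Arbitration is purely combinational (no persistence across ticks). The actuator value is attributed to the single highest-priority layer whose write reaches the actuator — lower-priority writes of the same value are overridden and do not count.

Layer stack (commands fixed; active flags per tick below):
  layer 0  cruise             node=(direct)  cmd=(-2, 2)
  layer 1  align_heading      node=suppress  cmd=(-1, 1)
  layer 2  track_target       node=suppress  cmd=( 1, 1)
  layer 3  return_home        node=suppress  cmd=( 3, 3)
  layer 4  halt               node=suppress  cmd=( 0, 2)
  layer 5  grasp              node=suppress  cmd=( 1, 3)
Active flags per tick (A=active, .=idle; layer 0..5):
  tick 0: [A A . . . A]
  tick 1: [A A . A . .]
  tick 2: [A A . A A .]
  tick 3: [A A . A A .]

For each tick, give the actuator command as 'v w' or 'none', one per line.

1 3
3 3
0 2
0 2

tick 0:
  layer 0 (cruise) active — direct: (-2, 2)
  layer 1 (align_heading) active — suppresses: (-1, 1)
  layer 2 (track_target) idle — unchanged: (-1, 1)
  layer 3 (return_home) idle — unchanged: (-1, 1)
  layer 4 (halt) idle — unchanged: (-1, 1)
  layer 5 (grasp) active — suppresses: (1, 3)
  → actuator (1, 3)
tick 1:
  layer 0 (cruise) active — direct: (-2, 2)
  layer 1 (align_heading) active — suppresses: (-1, 1)
  layer 2 (track_target) idle — unchanged: (-1, 1)
  layer 3 (return_home) active — suppresses: (3, 3)
  layer 4 (halt) idle — unchanged: (3, 3)
  layer 5 (grasp) idle — unchanged: (3, 3)
  → actuator (3, 3)
tick 2:
  layer 0 (cruise) active — direct: (-2, 2)
  layer 1 (align_heading) active — suppresses: (-1, 1)
  layer 2 (track_target) idle — unchanged: (-1, 1)
  layer 3 (return_home) active — suppresses: (3, 3)
  layer 4 (halt) active — suppresses: (0, 2)
  layer 5 (grasp) idle — unchanged: (0, 2)
  → actuator (0, 2)
tick 3:
  layer 0 (cruise) active — direct: (-2, 2)
  layer 1 (align_heading) active — suppresses: (-1, 1)
  layer 2 (track_target) idle — unchanged: (-1, 1)
  layer 3 (return_home) active — suppresses: (3, 3)
  layer 4 (halt) active — suppresses: (0, 2)
  layer 5 (grasp) idle — unchanged: (0, 2)
  → actuator (0, 2)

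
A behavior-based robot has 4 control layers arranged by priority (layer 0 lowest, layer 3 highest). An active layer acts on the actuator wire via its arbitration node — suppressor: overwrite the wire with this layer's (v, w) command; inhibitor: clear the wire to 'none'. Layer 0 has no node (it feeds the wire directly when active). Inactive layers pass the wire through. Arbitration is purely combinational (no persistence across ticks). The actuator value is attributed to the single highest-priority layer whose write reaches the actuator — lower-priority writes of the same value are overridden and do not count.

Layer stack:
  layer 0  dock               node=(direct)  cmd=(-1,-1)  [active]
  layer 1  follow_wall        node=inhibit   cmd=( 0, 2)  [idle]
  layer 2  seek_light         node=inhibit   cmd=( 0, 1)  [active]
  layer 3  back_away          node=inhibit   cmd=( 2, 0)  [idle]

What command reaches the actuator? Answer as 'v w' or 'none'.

layer 0 (dock) active — direct: (-1, -1)
layer 1 (follow_wall) idle — unchanged: (-1, -1)
layer 2 (seek_light) active — inhibits: none
layer 3 (back_away) idle — unchanged: none
→ actuator none

none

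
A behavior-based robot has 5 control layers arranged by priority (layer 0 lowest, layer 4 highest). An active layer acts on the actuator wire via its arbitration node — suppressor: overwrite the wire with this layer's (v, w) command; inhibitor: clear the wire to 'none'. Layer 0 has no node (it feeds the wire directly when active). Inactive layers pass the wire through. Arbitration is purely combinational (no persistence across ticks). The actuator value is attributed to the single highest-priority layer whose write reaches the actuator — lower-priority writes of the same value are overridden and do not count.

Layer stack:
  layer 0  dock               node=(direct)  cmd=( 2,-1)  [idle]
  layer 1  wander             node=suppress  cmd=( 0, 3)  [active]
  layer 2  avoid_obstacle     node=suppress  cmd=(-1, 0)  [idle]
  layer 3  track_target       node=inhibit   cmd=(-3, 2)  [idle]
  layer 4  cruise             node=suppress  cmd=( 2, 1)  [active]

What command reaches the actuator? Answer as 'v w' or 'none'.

layer 0 (dock) idle — none
layer 1 (wander) active — suppresses: (0, 3)
layer 2 (avoid_obstacle) idle — unchanged: (0, 3)
layer 3 (track_target) idle — unchanged: (0, 3)
layer 4 (cruise) active — suppresses: (2, 1)
→ actuator (2, 1)

2 1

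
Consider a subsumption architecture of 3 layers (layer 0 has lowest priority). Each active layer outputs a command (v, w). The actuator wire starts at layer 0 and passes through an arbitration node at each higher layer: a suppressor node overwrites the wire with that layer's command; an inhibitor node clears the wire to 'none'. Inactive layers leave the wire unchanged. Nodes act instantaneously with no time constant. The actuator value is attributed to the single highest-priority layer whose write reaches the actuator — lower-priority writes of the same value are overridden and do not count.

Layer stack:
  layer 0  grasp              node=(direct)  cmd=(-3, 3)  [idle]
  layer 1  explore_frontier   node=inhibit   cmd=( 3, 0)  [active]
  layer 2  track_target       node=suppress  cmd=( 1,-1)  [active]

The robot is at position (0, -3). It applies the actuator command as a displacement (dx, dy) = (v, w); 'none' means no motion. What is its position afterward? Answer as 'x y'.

[0] grasp off; wire := none
[1] explore_frontier on (inhibit); wire := none
[2] track_target on (suppress); wire := (1, -1)
output (1, -1)
position: (0, -3) + (1, -1) = (1, -4)

1 -4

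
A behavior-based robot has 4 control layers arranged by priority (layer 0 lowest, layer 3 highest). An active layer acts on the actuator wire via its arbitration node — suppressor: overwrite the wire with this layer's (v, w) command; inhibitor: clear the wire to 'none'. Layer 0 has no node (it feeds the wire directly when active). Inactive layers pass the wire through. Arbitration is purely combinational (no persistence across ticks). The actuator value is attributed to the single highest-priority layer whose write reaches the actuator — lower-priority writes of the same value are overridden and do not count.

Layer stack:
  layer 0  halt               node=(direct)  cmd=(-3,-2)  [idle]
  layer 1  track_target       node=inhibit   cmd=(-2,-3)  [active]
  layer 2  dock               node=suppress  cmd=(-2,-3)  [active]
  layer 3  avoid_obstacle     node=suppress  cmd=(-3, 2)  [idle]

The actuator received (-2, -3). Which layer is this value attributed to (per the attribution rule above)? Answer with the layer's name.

dock

L0 halt: idle → wire = none
L1 track_target: active, inhibitor → wire = none
L2 dock: active, suppressor → wire = (-2, -3)
L3 avoid_obstacle: idle → wire stays (-2, -3)
actuator = (-2, -3)
last writer: layer 2 = dock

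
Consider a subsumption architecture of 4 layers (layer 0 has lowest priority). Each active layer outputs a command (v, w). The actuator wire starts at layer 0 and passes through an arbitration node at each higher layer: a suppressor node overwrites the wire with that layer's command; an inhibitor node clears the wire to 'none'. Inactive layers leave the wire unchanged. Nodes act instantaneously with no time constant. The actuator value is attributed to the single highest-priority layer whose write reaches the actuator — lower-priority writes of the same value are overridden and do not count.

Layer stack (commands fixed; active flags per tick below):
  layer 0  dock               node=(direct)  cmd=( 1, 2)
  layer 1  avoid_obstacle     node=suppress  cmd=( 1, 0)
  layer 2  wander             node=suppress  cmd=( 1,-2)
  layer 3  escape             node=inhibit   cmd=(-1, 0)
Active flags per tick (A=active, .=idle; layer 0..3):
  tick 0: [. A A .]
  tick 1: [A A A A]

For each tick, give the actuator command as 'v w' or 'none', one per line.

tick 0:
  L0 dock: idle → wire = none
  L1 avoid_obstacle: active, suppressor → wire = (1, 0)
  L2 wander: active, suppressor → wire = (1, -2)
  L3 escape: idle → wire stays (1, -2)
  actuator = (1, -2)
tick 1:
  L0 dock: active, feeds wire = (1, 2)
  L1 avoid_obstacle: active, suppressor → wire = (1, 0)
  L2 wander: active, suppressor → wire = (1, -2)
  L3 escape: active, inhibitor → wire = none
  actuator = none

1 -2
none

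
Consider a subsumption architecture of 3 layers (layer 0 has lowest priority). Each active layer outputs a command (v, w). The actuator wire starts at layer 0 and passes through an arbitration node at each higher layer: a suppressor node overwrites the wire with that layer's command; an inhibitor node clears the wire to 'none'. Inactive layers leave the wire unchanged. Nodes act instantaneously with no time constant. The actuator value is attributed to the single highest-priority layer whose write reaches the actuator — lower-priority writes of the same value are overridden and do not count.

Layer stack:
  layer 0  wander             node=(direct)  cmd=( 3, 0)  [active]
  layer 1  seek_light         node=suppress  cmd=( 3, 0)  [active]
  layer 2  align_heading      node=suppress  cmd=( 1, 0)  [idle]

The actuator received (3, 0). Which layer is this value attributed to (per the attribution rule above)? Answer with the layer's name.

[0] wander on; wire := (3, 0)
[1] seek_light on (suppress); wire := (3, 0)
[2] align_heading off; pass (3, 0)
output (3, 0)
last writer: layer 1 = seek_light

seek_light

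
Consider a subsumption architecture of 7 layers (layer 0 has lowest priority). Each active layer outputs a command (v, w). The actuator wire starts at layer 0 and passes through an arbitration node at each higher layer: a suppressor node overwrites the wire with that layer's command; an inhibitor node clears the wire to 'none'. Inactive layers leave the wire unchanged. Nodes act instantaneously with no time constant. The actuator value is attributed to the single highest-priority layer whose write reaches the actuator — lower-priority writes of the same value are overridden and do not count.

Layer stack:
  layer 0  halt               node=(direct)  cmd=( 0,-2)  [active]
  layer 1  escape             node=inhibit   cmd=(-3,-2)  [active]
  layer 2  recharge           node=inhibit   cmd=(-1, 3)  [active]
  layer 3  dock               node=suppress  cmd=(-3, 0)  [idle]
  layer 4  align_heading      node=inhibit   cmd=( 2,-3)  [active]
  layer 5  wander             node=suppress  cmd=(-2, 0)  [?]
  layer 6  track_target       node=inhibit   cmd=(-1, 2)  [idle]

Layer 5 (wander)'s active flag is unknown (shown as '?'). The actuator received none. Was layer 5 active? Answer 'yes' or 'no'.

If layer 5 is active=yes:
  actuator would be (-2, 0)
If layer 5 is active=no:
  actuator would be none
Observed none, so layer 5 was idle.

no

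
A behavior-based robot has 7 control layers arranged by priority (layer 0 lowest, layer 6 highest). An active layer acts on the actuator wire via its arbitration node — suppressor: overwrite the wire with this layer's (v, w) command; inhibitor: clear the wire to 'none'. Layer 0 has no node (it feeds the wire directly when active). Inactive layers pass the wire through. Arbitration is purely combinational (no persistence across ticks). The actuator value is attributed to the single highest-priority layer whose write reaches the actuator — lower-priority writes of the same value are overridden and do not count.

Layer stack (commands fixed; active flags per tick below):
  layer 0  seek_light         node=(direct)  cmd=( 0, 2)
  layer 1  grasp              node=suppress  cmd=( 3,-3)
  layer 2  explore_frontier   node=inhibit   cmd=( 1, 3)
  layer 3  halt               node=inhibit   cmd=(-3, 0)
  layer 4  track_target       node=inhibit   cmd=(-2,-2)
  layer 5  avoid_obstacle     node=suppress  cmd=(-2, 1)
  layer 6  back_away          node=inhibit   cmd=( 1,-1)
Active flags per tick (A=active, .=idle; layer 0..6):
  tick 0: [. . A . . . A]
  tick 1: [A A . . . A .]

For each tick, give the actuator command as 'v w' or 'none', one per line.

tick 0:
  L0 seek_light: idle → wire = none
  L1 grasp: idle → wire stays none
  L2 explore_frontier: active, inhibitor → wire = none
  L3 halt: idle → wire stays none
  L4 track_target: idle → wire stays none
  L5 avoid_obstacle: idle → wire stays none
  L6 back_away: active, inhibitor → wire = none
  actuator = none
tick 1:
  L0 seek_light: active, feeds wire = (0, 2)
  L1 grasp: active, suppressor → wire = (3, -3)
  L2 explore_frontier: idle → wire stays (3, -3)
  L3 halt: idle → wire stays (3, -3)
  L4 track_target: idle → wire stays (3, -3)
  L5 avoid_obstacle: active, suppressor → wire = (-2, 1)
  L6 back_away: idle → wire stays (-2, 1)
  actuator = (-2, 1)

none
-2 1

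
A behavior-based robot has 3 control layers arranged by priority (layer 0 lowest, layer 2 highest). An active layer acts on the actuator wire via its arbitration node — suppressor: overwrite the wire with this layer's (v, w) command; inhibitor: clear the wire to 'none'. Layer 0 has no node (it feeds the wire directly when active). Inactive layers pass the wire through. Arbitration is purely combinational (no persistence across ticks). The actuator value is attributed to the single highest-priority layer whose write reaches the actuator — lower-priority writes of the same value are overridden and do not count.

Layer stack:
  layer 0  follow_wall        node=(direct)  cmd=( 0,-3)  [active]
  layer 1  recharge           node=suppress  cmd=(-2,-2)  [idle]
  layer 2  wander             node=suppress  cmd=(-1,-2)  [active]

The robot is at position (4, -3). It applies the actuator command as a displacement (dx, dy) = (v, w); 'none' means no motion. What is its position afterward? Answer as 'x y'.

3 -5

[0] follow_wall on; wire := (0, -3)
[1] recharge off; pass (0, -3)
[2] wander on (suppress); wire := (-1, -2)
output (-1, -2)
position: (4, -3) + (-1, -2) = (3, -5)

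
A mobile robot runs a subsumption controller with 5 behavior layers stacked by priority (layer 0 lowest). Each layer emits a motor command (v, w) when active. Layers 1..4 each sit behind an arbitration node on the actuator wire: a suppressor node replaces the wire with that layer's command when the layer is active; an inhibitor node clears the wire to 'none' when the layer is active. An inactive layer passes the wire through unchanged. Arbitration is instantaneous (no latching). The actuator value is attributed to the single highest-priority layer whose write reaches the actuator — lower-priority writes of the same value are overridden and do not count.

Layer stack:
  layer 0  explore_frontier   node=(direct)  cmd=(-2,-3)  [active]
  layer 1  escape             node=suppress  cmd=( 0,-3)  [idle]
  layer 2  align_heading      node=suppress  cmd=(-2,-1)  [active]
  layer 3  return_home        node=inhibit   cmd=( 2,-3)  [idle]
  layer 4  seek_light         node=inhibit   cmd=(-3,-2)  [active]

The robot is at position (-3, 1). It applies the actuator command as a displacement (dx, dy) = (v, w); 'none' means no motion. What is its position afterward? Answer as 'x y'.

layer 0 (explore_frontier) active — direct: (-2, -3)
layer 1 (escape) idle — unchanged: (-2, -3)
layer 2 (align_heading) active — suppresses: (-2, -1)
layer 3 (return_home) idle — unchanged: (-2, -1)
layer 4 (seek_light) active — inhibits: none
→ actuator none
position: (-3, 1) + none = (-3, 1)

-3 1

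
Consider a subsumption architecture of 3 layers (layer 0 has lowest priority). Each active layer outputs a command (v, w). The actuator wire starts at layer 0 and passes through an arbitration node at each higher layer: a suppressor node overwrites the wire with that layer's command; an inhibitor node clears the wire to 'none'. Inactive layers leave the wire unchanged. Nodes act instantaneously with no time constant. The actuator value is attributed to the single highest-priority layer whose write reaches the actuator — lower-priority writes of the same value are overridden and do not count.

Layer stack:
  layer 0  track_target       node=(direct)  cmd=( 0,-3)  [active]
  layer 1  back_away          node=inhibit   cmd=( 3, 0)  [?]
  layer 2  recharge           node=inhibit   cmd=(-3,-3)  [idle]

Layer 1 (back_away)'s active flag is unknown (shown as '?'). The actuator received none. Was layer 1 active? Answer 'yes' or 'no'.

yes

If layer 1 is active=yes:
  actuator would be none
If layer 1 is active=no:
  actuator would be (0, -3)
Observed none, so layer 1 was active.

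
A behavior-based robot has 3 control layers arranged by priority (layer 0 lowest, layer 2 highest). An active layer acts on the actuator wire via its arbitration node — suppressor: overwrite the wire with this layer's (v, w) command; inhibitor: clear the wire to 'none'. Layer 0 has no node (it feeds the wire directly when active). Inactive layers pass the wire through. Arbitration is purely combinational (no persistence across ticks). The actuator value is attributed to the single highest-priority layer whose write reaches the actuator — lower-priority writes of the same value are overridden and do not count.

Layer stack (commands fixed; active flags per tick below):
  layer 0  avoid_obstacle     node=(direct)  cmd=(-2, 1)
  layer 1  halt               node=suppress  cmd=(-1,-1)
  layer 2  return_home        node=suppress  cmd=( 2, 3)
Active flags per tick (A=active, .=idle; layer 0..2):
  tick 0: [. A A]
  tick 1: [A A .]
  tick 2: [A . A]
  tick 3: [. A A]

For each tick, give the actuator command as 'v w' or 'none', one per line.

2 3
-1 -1
2 3
2 3

tick 0:
  L0 avoid_obstacle: idle → wire = none
  L1 halt: active, suppressor → wire = (-1, -1)
  L2 return_home: active, suppressor → wire = (2, 3)
  actuator = (2, 3)
tick 1:
  L0 avoid_obstacle: active, feeds wire = (-2, 1)
  L1 halt: active, suppressor → wire = (-1, -1)
  L2 return_home: idle → wire stays (-1, -1)
  actuator = (-1, -1)
tick 2:
  L0 avoid_obstacle: active, feeds wire = (-2, 1)
  L1 halt: idle → wire stays (-2, 1)
  L2 return_home: active, suppressor → wire = (2, 3)
  actuator = (2, 3)
tick 3:
  L0 avoid_obstacle: idle → wire = none
  L1 halt: active, suppressor → wire = (-1, -1)
  L2 return_home: active, suppressor → wire = (2, 3)
  actuator = (2, 3)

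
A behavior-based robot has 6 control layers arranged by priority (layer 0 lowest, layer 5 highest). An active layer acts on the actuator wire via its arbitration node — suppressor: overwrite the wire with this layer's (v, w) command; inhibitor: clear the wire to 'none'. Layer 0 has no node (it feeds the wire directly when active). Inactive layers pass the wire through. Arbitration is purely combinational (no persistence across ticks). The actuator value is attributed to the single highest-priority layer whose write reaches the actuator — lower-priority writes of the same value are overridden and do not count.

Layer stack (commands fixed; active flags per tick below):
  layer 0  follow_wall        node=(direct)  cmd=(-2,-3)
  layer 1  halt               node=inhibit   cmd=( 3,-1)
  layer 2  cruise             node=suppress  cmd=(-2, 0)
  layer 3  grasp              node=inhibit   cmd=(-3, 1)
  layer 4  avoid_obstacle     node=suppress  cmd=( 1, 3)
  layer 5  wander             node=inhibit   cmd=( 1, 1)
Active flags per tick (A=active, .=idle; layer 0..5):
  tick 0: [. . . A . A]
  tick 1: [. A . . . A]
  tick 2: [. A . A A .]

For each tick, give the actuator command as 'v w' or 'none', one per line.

none
none
1 3

tick 0:
  [0] follow_wall off; wire := none
  [1] halt off; pass none
  [2] cruise off; pass none
  [3] grasp on (inhibit); wire := none
  [4] avoid_obstacle off; pass none
  [5] wander on (inhibit); wire := none
  output none
tick 1:
  [0] follow_wall off; wire := none
  [1] halt on (inhibit); wire := none
  [2] cruise off; pass none
  [3] grasp off; pass none
  [4] avoid_obstacle off; pass none
  [5] wander on (inhibit); wire := none
  output none
tick 2:
  [0] follow_wall off; wire := none
  [1] halt on (inhibit); wire := none
  [2] cruise off; pass none
  [3] grasp on (inhibit); wire := none
  [4] avoid_obstacle on (suppress); wire := (1, 3)
  [5] wander off; pass (1, 3)
  output (1, 3)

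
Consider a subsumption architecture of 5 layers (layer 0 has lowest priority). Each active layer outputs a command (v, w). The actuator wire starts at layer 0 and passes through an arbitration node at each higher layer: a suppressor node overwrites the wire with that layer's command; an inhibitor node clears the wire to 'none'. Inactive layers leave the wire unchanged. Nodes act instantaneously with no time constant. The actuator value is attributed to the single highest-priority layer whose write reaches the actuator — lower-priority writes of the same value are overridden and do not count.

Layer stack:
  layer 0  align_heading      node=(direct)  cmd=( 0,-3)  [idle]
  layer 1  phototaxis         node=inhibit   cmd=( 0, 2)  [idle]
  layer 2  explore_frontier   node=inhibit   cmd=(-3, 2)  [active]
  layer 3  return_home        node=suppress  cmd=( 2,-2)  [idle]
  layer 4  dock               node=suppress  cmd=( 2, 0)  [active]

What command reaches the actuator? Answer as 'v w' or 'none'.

2 0

layer 0 (align_heading) idle — none
layer 1 (phototaxis) idle — unchanged: none
layer 2 (explore_frontier) active — inhibits: none
layer 3 (return_home) idle — unchanged: none
layer 4 (dock) active — suppresses: (2, 0)
→ actuator (2, 0)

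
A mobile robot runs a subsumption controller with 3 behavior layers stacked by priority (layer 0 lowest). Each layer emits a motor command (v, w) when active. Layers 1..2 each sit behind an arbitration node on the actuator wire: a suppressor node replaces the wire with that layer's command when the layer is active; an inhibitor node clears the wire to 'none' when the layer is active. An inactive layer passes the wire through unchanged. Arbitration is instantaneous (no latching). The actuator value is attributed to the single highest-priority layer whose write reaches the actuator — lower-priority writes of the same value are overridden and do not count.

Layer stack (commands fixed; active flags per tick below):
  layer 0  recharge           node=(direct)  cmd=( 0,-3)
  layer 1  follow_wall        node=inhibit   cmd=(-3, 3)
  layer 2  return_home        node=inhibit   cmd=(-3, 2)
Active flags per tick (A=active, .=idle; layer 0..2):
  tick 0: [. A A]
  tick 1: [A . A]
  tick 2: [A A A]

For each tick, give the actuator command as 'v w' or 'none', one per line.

tick 0:
  layer 0 (recharge) idle — none
  layer 1 (follow_wall) active — inhibits: none
  layer 2 (return_home) active — inhibits: none
  → actuator none
tick 1:
  layer 0 (recharge) active — direct: (0, -3)
  layer 1 (follow_wall) idle — unchanged: (0, -3)
  layer 2 (return_home) active — inhibits: none
  → actuator none
tick 2:
  layer 0 (recharge) active — direct: (0, -3)
  layer 1 (follow_wall) active — inhibits: none
  layer 2 (return_home) active — inhibits: none
  → actuator none

none
none
none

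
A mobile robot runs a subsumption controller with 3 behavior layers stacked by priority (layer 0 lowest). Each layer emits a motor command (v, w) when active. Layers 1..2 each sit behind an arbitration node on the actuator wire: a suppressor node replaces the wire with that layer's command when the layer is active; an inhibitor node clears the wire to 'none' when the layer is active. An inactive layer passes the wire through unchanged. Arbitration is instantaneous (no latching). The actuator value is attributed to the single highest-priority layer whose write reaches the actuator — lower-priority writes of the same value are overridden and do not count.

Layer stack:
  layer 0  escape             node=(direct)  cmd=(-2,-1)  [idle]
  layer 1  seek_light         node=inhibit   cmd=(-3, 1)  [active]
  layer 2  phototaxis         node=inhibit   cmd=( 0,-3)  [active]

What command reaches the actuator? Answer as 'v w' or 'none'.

L0 escape: idle → wire = none
L1 seek_light: active, inhibitor → wire = none
L2 phototaxis: active, inhibitor → wire = none
actuator = none

none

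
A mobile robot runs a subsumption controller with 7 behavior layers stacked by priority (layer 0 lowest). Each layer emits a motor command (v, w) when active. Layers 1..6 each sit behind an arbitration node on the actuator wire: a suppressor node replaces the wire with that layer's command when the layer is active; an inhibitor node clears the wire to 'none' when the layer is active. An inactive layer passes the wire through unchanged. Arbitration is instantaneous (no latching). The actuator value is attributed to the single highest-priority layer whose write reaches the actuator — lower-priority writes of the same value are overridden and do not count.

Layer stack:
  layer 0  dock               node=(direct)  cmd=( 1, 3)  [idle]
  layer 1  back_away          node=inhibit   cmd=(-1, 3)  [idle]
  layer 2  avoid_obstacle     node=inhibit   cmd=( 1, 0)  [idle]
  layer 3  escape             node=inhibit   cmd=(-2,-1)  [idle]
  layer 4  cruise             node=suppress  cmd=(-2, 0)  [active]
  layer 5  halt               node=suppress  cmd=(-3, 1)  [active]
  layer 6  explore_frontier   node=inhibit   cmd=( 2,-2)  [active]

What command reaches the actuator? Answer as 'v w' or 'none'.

none

layer 0 (dock) idle — none
layer 1 (back_away) idle — unchanged: none
layer 2 (avoid_obstacle) idle — unchanged: none
layer 3 (escape) idle — unchanged: none
layer 4 (cruise) active — suppresses: (-2, 0)
layer 5 (halt) active — suppresses: (-3, 1)
layer 6 (explore_frontier) active — inhibits: none
→ actuator none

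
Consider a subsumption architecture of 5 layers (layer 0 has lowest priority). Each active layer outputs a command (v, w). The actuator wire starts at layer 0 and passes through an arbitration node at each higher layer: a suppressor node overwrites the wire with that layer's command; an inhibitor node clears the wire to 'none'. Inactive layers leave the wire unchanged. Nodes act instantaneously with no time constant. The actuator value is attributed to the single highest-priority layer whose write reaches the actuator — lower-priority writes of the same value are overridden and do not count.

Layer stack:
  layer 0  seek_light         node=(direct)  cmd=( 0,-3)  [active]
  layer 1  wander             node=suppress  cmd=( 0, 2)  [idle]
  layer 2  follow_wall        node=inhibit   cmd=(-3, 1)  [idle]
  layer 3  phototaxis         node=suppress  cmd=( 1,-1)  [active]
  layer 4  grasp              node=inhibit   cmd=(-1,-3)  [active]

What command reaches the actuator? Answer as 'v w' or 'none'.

layer 0 (seek_light) active — direct: (0, -3)
layer 1 (wander) idle — unchanged: (0, -3)
layer 2 (follow_wall) idle — unchanged: (0, -3)
layer 3 (phototaxis) active — suppresses: (1, -1)
layer 4 (grasp) active — inhibits: none
→ actuator none

none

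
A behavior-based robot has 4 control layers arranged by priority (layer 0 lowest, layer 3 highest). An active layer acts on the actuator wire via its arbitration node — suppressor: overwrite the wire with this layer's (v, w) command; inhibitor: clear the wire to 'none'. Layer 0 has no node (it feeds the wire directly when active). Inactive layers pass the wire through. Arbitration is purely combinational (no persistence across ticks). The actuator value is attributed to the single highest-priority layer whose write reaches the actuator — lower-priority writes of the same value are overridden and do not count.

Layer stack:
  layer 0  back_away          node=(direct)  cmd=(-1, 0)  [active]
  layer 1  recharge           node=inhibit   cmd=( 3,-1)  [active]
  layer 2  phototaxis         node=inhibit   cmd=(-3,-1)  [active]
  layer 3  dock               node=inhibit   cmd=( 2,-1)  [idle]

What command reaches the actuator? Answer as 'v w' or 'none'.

none

[0] back_away on; wire := (-1, 0)
[1] recharge on (inhibit); wire := none
[2] phototaxis on (inhibit); wire := none
[3] dock off; pass none
output none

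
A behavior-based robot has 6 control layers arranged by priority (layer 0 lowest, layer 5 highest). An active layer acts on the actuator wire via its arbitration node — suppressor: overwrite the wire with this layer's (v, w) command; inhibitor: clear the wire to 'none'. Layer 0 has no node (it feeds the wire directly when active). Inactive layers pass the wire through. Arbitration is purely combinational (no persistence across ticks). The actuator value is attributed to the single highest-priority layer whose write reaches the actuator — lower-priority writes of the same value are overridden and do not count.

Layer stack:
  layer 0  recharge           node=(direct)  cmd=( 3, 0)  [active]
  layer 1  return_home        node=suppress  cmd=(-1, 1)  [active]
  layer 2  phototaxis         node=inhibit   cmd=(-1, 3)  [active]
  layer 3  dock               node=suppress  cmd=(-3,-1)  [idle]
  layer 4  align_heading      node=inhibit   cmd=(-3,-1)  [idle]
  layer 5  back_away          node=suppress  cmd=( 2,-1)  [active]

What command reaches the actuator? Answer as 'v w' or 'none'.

2 -1

layer 0 (recharge) active — direct: (3, 0)
layer 1 (return_home) active — suppresses: (-1, 1)
layer 2 (phototaxis) active — inhibits: none
layer 3 (dock) idle — unchanged: none
layer 4 (align_heading) idle — unchanged: none
layer 5 (back_away) active — suppresses: (2, -1)
→ actuator (2, -1)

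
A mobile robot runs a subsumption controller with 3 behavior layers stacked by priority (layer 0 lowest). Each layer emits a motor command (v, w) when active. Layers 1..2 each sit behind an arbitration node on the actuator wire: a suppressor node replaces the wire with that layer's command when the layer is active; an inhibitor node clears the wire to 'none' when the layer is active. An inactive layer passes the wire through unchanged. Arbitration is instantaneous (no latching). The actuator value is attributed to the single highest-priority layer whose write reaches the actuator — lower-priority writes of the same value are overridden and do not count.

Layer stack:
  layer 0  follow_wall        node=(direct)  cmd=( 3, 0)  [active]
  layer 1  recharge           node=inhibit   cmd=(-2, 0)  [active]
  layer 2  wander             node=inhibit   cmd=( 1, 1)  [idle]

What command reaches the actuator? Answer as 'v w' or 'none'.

none

[0] follow_wall on; wire := (3, 0)
[1] recharge on (inhibit); wire := none
[2] wander off; pass none
output none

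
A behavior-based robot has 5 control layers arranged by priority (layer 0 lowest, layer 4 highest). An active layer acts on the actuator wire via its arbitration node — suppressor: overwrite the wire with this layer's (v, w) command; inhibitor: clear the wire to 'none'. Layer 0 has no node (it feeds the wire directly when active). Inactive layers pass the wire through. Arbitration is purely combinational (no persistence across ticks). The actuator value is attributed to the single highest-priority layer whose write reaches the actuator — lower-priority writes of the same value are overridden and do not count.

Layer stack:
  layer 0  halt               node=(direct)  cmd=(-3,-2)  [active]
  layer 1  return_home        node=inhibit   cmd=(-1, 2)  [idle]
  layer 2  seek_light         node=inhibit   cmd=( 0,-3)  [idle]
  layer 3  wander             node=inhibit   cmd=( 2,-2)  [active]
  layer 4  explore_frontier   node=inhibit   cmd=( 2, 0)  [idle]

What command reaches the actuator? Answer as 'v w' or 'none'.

none

layer 0 (halt) active — direct: (-3, -2)
layer 1 (return_home) idle — unchanged: (-3, -2)
layer 2 (seek_light) idle — unchanged: (-3, -2)
layer 3 (wander) active — inhibits: none
layer 4 (explore_frontier) idle — unchanged: none
→ actuator none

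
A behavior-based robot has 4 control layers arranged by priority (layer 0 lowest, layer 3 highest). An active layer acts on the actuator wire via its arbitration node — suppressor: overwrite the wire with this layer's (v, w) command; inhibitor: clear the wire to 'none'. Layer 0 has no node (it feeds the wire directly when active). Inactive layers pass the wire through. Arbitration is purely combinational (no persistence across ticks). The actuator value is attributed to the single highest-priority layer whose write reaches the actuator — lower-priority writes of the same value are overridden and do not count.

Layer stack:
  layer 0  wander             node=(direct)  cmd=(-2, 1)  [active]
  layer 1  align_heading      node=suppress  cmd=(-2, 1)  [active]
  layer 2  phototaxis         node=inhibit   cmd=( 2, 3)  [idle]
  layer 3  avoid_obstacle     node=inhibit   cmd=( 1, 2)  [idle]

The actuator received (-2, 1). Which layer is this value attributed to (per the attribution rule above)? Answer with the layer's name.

[0] wander on; wire := (-2, 1)
[1] align_heading on (suppress); wire := (-2, 1)
[2] phototaxis off; pass (-2, 1)
[3] avoid_obstacle off; pass (-2, 1)
output (-2, 1)
last writer: layer 1 = align_heading

align_heading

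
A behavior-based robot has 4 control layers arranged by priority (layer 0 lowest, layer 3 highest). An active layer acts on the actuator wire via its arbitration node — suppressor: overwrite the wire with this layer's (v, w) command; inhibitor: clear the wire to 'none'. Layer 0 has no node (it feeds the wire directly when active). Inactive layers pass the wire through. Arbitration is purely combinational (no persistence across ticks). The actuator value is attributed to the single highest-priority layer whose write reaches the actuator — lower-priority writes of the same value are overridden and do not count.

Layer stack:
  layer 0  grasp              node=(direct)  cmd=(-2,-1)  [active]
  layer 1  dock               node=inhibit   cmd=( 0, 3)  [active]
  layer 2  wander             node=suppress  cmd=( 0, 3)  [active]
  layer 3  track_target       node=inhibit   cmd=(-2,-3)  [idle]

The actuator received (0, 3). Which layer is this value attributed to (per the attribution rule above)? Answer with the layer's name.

L0 grasp: active, feeds wire = (-2, -1)
L1 dock: active, inhibitor → wire = none
L2 wander: active, suppressor → wire = (0, 3)
L3 track_target: idle → wire stays (0, 3)
actuator = (0, 3)
last writer: layer 2 = wander

wander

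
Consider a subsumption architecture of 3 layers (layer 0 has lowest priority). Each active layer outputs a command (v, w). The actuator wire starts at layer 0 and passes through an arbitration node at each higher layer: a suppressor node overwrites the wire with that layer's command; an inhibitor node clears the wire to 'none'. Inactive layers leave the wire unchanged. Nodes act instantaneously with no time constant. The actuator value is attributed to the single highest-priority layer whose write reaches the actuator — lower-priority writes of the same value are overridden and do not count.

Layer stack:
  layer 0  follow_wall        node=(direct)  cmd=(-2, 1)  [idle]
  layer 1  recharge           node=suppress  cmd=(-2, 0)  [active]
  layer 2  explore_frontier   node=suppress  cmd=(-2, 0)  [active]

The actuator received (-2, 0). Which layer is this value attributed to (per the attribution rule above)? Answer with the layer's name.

explore_frontier

layer 0 (follow_wall) idle — none
layer 1 (recharge) active — suppresses: (-2, 0)
layer 2 (explore_frontier) active — suppresses: (-2, 0)
→ actuator (-2, 0)
last writer: layer 2 = explore_frontier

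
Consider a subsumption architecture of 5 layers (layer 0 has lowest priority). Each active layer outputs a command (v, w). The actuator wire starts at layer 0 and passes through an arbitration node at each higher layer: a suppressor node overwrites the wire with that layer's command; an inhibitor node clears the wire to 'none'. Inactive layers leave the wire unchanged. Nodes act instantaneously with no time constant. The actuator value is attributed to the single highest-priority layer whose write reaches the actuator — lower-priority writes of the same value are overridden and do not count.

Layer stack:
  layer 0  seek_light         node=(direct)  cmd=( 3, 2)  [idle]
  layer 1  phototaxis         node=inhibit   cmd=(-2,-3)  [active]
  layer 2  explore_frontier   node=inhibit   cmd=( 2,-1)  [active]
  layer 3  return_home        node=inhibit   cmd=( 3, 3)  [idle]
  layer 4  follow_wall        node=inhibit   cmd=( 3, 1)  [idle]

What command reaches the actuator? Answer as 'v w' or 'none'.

[0] seek_light off; wire := none
[1] phototaxis on (inhibit); wire := none
[2] explore_frontier on (inhibit); wire := none
[3] return_home off; pass none
[4] follow_wall off; pass none
output none

none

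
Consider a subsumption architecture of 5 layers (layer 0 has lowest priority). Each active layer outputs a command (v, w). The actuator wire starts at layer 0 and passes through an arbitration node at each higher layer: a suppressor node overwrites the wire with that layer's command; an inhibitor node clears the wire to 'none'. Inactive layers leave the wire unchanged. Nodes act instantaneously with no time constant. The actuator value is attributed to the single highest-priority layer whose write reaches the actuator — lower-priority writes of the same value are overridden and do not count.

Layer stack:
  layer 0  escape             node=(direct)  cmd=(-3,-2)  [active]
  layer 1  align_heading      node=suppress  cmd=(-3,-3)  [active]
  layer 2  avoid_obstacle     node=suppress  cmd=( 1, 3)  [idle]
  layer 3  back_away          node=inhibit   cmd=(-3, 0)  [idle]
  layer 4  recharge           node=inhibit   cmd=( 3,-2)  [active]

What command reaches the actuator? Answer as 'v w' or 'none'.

none

[0] escape on; wire := (-3, -2)
[1] align_heading on (suppress); wire := (-3, -3)
[2] avoid_obstacle off; pass (-3, -3)
[3] back_away off; pass (-3, -3)
[4] recharge on (inhibit); wire := none
output none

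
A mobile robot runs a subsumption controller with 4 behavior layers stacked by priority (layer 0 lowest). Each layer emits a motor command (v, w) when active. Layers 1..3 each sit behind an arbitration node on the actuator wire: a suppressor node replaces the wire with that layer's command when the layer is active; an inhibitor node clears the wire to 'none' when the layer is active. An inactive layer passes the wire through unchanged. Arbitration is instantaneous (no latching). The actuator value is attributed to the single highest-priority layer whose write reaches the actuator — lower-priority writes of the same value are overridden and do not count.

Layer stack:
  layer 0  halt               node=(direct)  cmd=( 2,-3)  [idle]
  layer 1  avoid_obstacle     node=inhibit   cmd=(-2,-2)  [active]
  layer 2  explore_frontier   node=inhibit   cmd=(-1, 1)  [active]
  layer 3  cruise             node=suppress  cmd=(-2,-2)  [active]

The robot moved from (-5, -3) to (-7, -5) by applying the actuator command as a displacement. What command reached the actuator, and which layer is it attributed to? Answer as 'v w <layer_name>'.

-2 -2 cruise

displacement = (-7, -5) − (-5, -3) = (-2, -2)
L0 halt: idle → wire = none
L1 avoid_obstacle: active, inhibitor → wire = none
L2 explore_frontier: active, inhibitor → wire = none
L3 cruise: active, suppressor → wire = (-2, -2)
actuator = (-2, -2) — from layer 3 (cruise)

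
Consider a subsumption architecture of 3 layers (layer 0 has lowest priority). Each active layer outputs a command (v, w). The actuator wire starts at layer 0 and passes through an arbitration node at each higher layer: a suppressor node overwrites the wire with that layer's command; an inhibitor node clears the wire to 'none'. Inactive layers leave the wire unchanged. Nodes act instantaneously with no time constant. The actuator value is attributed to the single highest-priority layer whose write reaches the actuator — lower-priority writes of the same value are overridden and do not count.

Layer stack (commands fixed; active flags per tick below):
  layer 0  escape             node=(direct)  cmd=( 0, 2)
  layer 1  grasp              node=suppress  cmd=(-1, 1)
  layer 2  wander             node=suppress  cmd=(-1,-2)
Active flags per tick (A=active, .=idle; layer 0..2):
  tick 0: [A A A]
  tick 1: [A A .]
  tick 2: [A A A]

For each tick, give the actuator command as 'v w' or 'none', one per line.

-1 -2
-1 1
-1 -2

tick 0:
  L0 escape: active, feeds wire = (0, 2)
  L1 grasp: active, suppressor → wire = (-1, 1)
  L2 wander: active, suppressor → wire = (-1, -2)
  actuator = (-1, -2)
tick 1:
  L0 escape: active, feeds wire = (0, 2)
  L1 grasp: active, suppressor → wire = (-1, 1)
  L2 wander: idle → wire stays (-1, 1)
  actuator = (-1, 1)
tick 2:
  L0 escape: active, feeds wire = (0, 2)
  L1 grasp: active, suppressor → wire = (-1, 1)
  L2 wander: active, suppressor → wire = (-1, -2)
  actuator = (-1, -2)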